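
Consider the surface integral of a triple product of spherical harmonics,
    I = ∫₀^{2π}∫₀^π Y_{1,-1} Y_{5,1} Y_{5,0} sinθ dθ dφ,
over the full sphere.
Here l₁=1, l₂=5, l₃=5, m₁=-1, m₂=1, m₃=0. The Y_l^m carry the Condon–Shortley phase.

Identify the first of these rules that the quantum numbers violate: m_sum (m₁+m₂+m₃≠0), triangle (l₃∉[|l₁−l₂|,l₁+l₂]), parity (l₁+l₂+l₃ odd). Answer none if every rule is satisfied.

m₁+m₂+m₃ = -1 + 1 + 0 = 0  ✓
triangle: |1−5|=4 ≤ l₃=5 ≤ 1+5=6  ✓
parity: l₁+l₂+l₃ = 11 is odd  ✗

parity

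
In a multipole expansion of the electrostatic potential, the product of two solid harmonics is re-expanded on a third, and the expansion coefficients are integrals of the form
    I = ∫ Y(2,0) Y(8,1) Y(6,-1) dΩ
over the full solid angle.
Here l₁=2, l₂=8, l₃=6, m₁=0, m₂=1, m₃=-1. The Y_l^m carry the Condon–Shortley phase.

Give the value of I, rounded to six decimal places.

Rules hold: Σm=0, L=16 even, 6≤6≤10.
N = 5·17·13 = 1105
Δ = 4!·0!·12!/17! = 1/30940
Racah Σ t=2..2: t=2:+1/2073600 = 1/2073600
⇒ 3j(2 8 6; 0 0 0)² = 28/1105, sgn +1
Racah Σ t=2..2: t=2:+1/2419200 = 1/2419200
⇒ 3j(2 8 6; 0 1 -1)² = 27/1105, sgn -1
4πI² = N·(3j₀)²·(3jₘ)² = 756/1105
I = -1·√(0.684163/4π) = -0.23333228

-0.233332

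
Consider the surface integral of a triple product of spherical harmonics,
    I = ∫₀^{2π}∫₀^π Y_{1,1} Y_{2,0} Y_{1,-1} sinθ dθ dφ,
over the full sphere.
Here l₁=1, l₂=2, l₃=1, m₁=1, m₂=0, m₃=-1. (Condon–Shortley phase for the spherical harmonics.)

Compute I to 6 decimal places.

0.126157

Rules hold: Σm=0, L=4 even, 1≤1≤3.
N = 3·5·3 = 45
Δ = 2!·0!·2!/5! = 1/30
Racah Σ t=1..1: t=1:−1/1 = -1/1
⇒ 3j(1 2 1; 0 0 0)² = 2/15, sgn +1
Racah Σ t=0..0: t=0:+1/4 = 1/4
⇒ 3j(1 2 1; 1 0 -1)² = 1/30, sgn +1
4πI² = N·(3j₀)²·(3jₘ)² = 1/5
I = +1·√(0.2/4π) = 0.12615663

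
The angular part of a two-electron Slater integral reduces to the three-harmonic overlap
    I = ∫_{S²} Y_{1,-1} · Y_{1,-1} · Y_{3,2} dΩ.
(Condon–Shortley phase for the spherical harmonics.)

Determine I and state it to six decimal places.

0.000000

l₃=3 ∉ [0,2] — triangle fails ⇒ I = 0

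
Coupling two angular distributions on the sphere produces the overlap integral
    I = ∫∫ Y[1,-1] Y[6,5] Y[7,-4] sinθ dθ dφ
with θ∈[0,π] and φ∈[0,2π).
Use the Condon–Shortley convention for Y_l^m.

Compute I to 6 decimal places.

0.060604

Rules hold: Σm=0, L=14 even, 5≤7≤7.
N = 3·13·15 = 585
Δ = 0!·2!·12!/15! = 1/1365
Racah Σ t=0..0: t=0:+1/518400 = 1/518400
⇒ 3j(1 6 7; 0 0 0)² = 7/195, sgn -1
Racah Σ t=0..0: t=0:+1/79833600 = 1/79833600
⇒ 3j(1 6 7; -1 5 -4)² = 1/455, sgn -1
4πI² = N·(3j₀)²·(3jₘ)² = 3/65
I = +1·√(0.0461538/4π) = 0.06060368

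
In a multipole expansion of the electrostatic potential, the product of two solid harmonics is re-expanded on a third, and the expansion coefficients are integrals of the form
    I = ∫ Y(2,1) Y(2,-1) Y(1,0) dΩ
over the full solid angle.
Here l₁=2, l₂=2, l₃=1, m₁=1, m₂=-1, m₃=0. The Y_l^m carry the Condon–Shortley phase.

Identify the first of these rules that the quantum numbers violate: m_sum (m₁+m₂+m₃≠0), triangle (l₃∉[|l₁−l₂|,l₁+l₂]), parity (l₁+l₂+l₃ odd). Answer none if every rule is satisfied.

parity

azimuthal sum: 1 − 1 + 0 = 0  ✓
0 ≤ 1 ≤ 4 (triangle on l)  ✓
L = 2 + 2 + 1 = 5 (odd)  ✗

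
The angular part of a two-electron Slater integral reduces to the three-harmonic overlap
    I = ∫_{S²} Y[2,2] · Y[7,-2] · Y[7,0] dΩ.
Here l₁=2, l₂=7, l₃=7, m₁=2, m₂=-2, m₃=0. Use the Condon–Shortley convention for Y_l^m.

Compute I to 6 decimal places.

-0.192231

m-sum 0 ✓  L=16 even ✓  5≤7≤9 ✓
Π(2lᵢ+1) = 5×15×15 = 1125
triangle coeff Δ(2,7,7) = 1/185640
Σ_t [0,2]: t=0:+1/2419200 t=1:−1/518400 t=2:+1/2419200 = -1/907200
(3j)²=56/3315 [(2 7 7; 0 0 0)], sign=+1
Σ_t [0,0]: t=0:+1/2419200 = 1/2419200
(3j)²=27/1105 [(2 7 7; 2 -2 0)], sign=-1
⇒ 4πI² = 22680/48841
I = (-1)√(22680/48841/(4π)) = -0.19223140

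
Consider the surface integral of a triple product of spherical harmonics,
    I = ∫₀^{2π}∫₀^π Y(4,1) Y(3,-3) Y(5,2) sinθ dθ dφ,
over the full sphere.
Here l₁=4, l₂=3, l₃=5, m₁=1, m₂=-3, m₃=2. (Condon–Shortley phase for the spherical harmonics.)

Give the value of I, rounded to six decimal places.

Rules hold: Σm=0, L=12 even, 1≤5≤7.
N = 9·7·11 = 693
Δ = 2!·6!·4!/13! = 1/180180
Racah Σ t=0..2: t=0:+1/576 t=1:−1/144 t=2:+1/576 = -1/288
⇒ 3j(4 3 5; 0 0 0)² = 20/1001, sgn +1
Racah Σ t=0..0: t=0:+1/1728 = 1/1728
⇒ 3j(4 3 5; 1 -3 2)² = 25/858, sgn -1
4πI² = N·(3j₀)²·(3jₘ)² = 750/1859
I = -1·√(0.403443/4π) = -0.17917854

-0.179179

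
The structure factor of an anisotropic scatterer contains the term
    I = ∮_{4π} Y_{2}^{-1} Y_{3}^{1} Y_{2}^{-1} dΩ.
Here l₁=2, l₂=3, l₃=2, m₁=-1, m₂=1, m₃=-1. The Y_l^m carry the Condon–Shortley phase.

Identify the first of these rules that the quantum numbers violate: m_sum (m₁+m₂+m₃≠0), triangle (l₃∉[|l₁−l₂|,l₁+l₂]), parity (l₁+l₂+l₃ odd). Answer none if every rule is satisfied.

m_sum

m₁+m₂+m₃ = -1 + 1 − 1 = -1  ✗
triangle: |2−3|=1 ≤ l₃=2 ≤ 2+3=5
parity: l₁+l₂+l₃ = 7 is odd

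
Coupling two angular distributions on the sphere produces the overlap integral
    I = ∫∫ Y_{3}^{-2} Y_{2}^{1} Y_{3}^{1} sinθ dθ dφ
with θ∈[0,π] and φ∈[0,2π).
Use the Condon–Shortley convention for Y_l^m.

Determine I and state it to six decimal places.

m-sum 0 ✓  L=8 even ✓  1≤3≤5 ✓
Π(2lᵢ+1) = 7×5×7 = 245
triangle coeff Δ(3,2,3) = 1/3780
Σ_t [0,2]: t=0:+1/24 t=1:−1/4 t=2:+1/24 = -1/6
(3j)²=4/105 [(3 2 3; 0 0 0)], sign=+1
Σ_t [1,2]: t=1:−1/48 t=2:+1/12 = 1/16
(3j)²=1/28 [(3 2 3; -2 1 1)], sign=+1
⇒ 4πI² = 1/3
I = (+1)√(1/3/(4π)) = 0.16286750

0.162868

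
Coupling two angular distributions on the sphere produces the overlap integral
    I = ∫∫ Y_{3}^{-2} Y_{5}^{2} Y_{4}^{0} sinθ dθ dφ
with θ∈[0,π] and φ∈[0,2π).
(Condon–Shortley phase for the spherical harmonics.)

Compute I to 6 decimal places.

Checks pass: Σm=0; 12 even; l₃=4∈[2,8].
(2·3+1)(2·5+1)(2·4+1) = 693
Δ: 4! 2! 6! / 13! → 1/180180
sum: t=1:−1/576 t=2:+1/144 t=3:−1/576 = 1/288
3j²(3 5 4; 0 0 0) = Δ·Π!·Σ² = 20/1001  (sign +1)
sum: t=3:−1/576 t=4:+1/864 = -1/1728
3j²(3 5 4; -2 2 0) = Δ·Π!·Σ² = 5/1287  (sign -1)
combine: 4πI² = 693·20/1001·5/1287 = 100/1859
take √, sign -1: I = -0.06542675

-0.065427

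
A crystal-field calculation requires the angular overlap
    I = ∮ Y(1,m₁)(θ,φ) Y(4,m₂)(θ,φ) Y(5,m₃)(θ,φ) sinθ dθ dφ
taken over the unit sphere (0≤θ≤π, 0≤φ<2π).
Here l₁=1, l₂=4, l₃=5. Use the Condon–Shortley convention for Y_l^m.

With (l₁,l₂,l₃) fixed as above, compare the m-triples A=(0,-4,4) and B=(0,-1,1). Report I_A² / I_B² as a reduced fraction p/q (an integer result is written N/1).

Shared (l₁,l₂,l₃)=(1,4,5): N and (l;000)² cancel in I_A²/I_B².
A: Δ = 0!·2!·8!/11! = 1/495; Racah Σ t=0..0: t=0:+1/40320 = 1/40320; ⇒ 3j(1 4 5; 0 -4 4)² = 1/55, sgn -1
B: Δ = 0!·2!·8!/11! = 1/495; Racah Σ t=0..0: t=0:+1/720 = 1/720; ⇒ 3j(1 4 5; 0 -1 1)² = 8/165, sgn +1
I_A²/I_B² = (1/55)/(8/165) = 3/8

3/8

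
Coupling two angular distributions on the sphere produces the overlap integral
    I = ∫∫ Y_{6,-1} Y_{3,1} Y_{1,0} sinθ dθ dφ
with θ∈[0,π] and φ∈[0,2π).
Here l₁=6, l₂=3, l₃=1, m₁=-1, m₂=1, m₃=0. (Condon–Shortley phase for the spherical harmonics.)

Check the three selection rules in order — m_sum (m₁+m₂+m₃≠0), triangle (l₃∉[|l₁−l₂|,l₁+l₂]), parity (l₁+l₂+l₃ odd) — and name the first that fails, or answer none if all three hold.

triangle

Σmᵢ = 0  ✓
l₃∈[|l₁−l₂|,l₁+l₂]=[3,9], have l₃=1  ✗
Σlᵢ = 10 ⇒ even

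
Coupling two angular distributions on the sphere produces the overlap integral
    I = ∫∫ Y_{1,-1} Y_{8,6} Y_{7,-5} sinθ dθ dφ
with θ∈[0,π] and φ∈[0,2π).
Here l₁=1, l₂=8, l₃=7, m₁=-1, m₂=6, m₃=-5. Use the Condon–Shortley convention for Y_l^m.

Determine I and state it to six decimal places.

0.291881

m-sum 0 ✓  L=16 even ✓  7≤7≤9 ✓
Π(2lᵢ+1) = 3×17×15 = 765
triangle coeff Δ(1,8,7) = 1/2040
Σ_t [1,1]: t=1:−1/25401600 = -1/25401600
(3j)²=8/255 [(1 8 7; 0 0 0)], sign=+1
Σ_t [2,2]: t=2:+1/1916006400 = 1/1916006400
(3j)²=91/2040 [(1 8 7; -1 6 -5)], sign=+1
⇒ 4πI² = 91/85
I = (+1)√(91/85/(4π)) = 0.29188132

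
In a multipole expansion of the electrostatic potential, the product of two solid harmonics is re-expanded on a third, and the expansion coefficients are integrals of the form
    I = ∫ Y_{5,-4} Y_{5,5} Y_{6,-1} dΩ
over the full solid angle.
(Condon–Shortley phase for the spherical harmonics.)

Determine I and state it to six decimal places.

m-sum 0 ✓  L=16 even ✓  0≤6≤10 ✓
Π(2lᵢ+1) = 11×11×13 = 1573
triangle coeff Δ(5,5,6) = 1/28588560
Σ_t [0,4]: t=0:+1/345600 t=1:−1/13824 t=2:+1/5184 t=3:−1/13824 t=4:+1/345600 = 7/129600
(3j)²=80/7293 [(5 5 6; 0 0 0)], sign=+1
Σ_t [4,4]: t=4:+1/2073600 = 1/2073600
(3j)²=63/9724 [(5 5 6; -4 5 -1)], sign=-1
⇒ 4πI² = 420/3757
I = (-1)√(420/3757/(4π)) = -0.09431898

-0.094319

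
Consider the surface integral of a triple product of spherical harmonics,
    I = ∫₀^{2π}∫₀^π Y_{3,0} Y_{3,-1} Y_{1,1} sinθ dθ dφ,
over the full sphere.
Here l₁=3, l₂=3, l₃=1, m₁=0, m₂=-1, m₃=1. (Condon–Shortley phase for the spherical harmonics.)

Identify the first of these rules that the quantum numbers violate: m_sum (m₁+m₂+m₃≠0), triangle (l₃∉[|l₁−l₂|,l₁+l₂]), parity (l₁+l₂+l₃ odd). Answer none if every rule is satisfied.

azimuthal sum: 0 − 1 + 1 = 0  ✓
0 ≤ 1 ≤ 6 (triangle on l)  ✓
L = 3 + 3 + 1 = 7 (odd)  ✗

parity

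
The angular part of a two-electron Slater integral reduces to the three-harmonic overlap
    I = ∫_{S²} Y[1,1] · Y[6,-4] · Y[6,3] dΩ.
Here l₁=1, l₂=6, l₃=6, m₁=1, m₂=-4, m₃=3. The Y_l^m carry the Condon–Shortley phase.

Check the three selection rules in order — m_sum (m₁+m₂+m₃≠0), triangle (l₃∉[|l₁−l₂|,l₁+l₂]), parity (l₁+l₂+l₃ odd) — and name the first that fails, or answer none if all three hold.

m₁+m₂+m₃ = 1 − 4 + 3 = 0  ✓
triangle: |1−6|=5 ≤ l₃=6 ≤ 1+6=7  ✓
parity: l₁+l₂+l₃ = 13 is odd  ✗

parity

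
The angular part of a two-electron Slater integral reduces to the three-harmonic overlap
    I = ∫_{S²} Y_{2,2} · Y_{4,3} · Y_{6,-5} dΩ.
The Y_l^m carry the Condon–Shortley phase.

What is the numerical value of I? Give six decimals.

-0.288917

Rules hold: Σm=0, L=12 even, 2≤6≤6.
N = 5·9·13 = 585
Δ = 0!·4!·8!/13! = 1/6435
Racah Σ t=0..0: t=0:+1/2304 = 1/2304
⇒ 3j(2 4 6; 0 0 0)² = 5/143, sgn +1
Racah Σ t=0..0: t=0:+1/120960 = 1/120960
⇒ 3j(2 4 6; 2 3 -5)² = 2/39, sgn -1
4πI² = N·(3j₀)²·(3jₘ)² = 150/143
I = -1·√(1.04895/4π) = -0.28891672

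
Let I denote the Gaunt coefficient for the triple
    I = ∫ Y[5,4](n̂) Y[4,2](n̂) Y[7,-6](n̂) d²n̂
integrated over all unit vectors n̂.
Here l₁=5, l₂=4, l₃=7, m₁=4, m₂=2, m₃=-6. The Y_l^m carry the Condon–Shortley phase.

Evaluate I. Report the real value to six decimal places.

0.061746

m-sum 0 ✓  L=16 even ✓  1≤7≤9 ✓
Π(2lᵢ+1) = 11×9×15 = 1485
triangle coeff Δ(5,4,7) = 1/6126120
Σ_t [0,2]: t=0:+1/69120 t=1:−1/20736 t=2:+1/69120 = -1/51840
(3j)²=280/21879 [(5 4 7; 0 0 0)], sign=+1
Σ_t [0,1]: t=0:+1/7257600 t=1:−1/4838400 = -1/14515200
(3j)²=3/1190 [(5 4 7; 4 2 -6)], sign=+1
⇒ 4πI² = 180/3757
I = (+1)√(180/3757/(4π)) = 0.06174627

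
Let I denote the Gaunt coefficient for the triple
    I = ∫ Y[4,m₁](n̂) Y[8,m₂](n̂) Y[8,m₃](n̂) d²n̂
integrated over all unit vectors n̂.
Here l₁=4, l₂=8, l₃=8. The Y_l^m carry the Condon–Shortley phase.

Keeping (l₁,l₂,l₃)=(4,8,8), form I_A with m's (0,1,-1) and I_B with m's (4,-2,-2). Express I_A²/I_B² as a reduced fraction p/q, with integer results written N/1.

l's match ⇒ only the (l;m) 3-j factors differ between A and B.
A: triangle coeff Δ(4,8,8) = 1/185175900; Σ_t [0,4]: t=0:+1/1254113280 t=1:−1/34836480 t=2:+1/9676800 t=3:−1/18662400 t=4:+1/348364800 = 31/1254113280; (3j)²=961/151164 [(4 8 8; 0 1 -1)], sign=-1
B: triangle coeff Δ(4,8,8) = 1/185175900; Σ_t [0,0]: t=0:+1/298598400 = 1/298598400; (3j)²=70/4199 [(4 8 8; 4 -2 -2)], sign=+1
I_A²/I_B² = (961/151164)/(70/4199) = 961/2520

961/2520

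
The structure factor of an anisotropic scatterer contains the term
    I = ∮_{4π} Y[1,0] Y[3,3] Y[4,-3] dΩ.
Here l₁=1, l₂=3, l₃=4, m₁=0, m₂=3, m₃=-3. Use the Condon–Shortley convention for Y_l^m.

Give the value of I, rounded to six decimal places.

-0.162868

m-sum 0 ✓  L=8 even ✓  2≤4≤4 ✓
Π(2lᵢ+1) = 3×7×9 = 189
triangle coeff Δ(1,3,4) = 1/252
Σ_t [0,0]: t=0:+1/36 = 1/36
(3j)²=4/63 [(1 3 4; 0 0 0)], sign=+1
Σ_t [0,0]: t=0:+1/720 = 1/720
(3j)²=1/36 [(1 3 4; 0 3 -3)], sign=-1
⇒ 4πI² = 1/3
I = (-1)√(1/3/(4π)) = -0.16286750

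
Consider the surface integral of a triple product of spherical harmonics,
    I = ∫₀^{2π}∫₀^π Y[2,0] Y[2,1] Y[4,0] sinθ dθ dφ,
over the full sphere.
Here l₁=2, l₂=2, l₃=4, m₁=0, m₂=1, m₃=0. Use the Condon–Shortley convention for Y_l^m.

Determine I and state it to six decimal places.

Σmᵢ = 1 ≠ 0, so the φ-integral vanishes; I = 0

0.000000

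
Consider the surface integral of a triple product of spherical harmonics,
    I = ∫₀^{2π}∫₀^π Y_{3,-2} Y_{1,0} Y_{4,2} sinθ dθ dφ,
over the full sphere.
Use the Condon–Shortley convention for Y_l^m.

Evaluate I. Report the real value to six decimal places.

m-sum 0 ✓  L=8 even ✓  2≤4≤4 ✓
Π(2lᵢ+1) = 7×3×9 = 189
triangle coeff Δ(3,1,4) = 1/252
Σ_t [0,0]: t=0:+1/36 = 1/36
(3j)²=4/63 [(3 1 4; 0 0 0)], sign=+1
Σ_t [0,0]: t=0:+1/120 = 1/120
(3j)²=1/21 [(3 1 4; -2 0 2)], sign=+1
⇒ 4πI² = 4/7
I = (+1)√(4/7/(4π)) = 0.21324362

0.213244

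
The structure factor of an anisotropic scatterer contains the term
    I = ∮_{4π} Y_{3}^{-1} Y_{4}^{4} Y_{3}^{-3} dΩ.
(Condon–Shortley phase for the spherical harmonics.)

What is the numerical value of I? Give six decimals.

Checks pass: Σm=0; 10 even; l₃=3∈[1,7].
(2·3+1)(2·4+1)(2·3+1) = 441
Δ: 4! 2! 4! / 11! → 1/34650
sum: t=1:−1/72 t=2:+1/16 t=3:−1/72 = 5/144
3j²(3 4 3; 0 0 0) = Δ·Π!·Σ² = 2/77  (sign -1)
sum: t=4:+1/1152 = 1/1152
3j²(3 4 3; -1 4 -3) = Δ·Π!·Σ² = 1/33  (sign +1)
combine: 4πI² = 441·2/77·1/33 = 42/121
take √, sign -1: I = -0.16619847

-0.166198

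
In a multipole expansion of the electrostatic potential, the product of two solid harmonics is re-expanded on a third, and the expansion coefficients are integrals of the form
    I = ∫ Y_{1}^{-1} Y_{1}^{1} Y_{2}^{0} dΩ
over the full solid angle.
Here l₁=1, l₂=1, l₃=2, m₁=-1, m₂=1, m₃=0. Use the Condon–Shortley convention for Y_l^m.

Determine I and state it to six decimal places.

0.126157

Rules hold: Σm=0, L=4 even, 0≤2≤2.
N = 3·3·5 = 45
Δ = 0!·2!·2!/5! = 1/30
Racah Σ t=0..0: t=0:+1/1 = 1/1
⇒ 3j(1 1 2; 0 0 0)² = 2/15, sgn +1
Racah Σ t=0..0: t=0:+1/4 = 1/4
⇒ 3j(1 1 2; -1 1 0)² = 1/30, sgn +1
4πI² = N·(3j₀)²·(3jₘ)² = 1/5
I = +1·√(0.2/4π) = 0.12615663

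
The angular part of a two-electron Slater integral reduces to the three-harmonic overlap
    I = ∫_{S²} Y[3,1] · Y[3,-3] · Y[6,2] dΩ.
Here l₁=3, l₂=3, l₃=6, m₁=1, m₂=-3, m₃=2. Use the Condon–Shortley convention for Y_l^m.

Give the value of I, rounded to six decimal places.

m-sum 0 ✓  L=12 even ✓  0≤6≤6 ✓
Π(2lᵢ+1) = 7×7×13 = 637
triangle coeff Δ(3,3,6) = 1/12012
Σ_t [0,0]: t=0:+1/1296 = 1/1296
(3j)²=100/3003 [(3 3 6; 0 0 0)], sign=+1
Σ_t [0,0]: t=0:+1/34560 = 1/34560
(3j)²=1/429 [(3 3 6; 1 -3 2)], sign=+1
⇒ 4πI² = 700/14157
I = (+1)√(700/14157/(4π)) = 0.06272757

0.062728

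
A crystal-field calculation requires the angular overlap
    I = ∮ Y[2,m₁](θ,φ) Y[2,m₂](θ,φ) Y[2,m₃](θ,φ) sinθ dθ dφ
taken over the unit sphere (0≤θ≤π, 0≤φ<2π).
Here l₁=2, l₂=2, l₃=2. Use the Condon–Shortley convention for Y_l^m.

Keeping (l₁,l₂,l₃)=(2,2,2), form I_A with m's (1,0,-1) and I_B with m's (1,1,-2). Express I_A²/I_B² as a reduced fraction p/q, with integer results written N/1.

Shared (l₁,l₂,l₃)=(2,2,2): N and (l;000)² cancel in I_A²/I_B².
A: Δ = 2!·2!·2!/7! = 1/630; Racah Σ t=0..1: t=0:+1/4 t=1:−1/2 = -1/4; ⇒ 3j(2 2 2; 1 0 -1)² = 1/70, sgn +1
B: Δ = 2!·2!·2!/7! = 1/630; Racah Σ t=1..1: t=1:−1/4 = -1/4; ⇒ 3j(2 2 2; 1 1 -2)² = 3/35, sgn -1
I_A²/I_B² = (1/70)/(3/35) = 1/6

1/6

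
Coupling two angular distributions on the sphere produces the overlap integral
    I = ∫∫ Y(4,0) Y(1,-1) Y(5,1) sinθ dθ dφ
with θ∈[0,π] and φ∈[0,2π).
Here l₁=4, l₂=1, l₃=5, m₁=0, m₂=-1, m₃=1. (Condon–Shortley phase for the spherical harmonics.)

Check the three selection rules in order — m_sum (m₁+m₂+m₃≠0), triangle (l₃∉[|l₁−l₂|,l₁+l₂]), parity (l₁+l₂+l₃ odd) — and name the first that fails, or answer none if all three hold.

m₁+m₂+m₃ = 0 − 1 + 1 = 0  ✓
triangle: |4−1|=3 ≤ l₃=5 ≤ 4+1=5  ✓
parity: l₁+l₂+l₃ = 10 is even  ✓

none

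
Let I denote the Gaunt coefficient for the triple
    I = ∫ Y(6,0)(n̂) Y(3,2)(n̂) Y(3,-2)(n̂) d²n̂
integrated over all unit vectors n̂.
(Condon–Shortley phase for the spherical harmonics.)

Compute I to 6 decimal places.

Checks pass: Σm=0; 12 even; l₃=3∈[3,9].
(2·6+1)(2·3+1)(2·3+1) = 637
Δ: 6! 6! 0! / 13! → 1/12012
sum: t=3:−1/1296 = -1/1296
3j²(6 3 3; 0 0 0) = Δ·Π!·Σ² = 100/3003  (sign +1)
sum: t=5:−1/14400 = -1/14400
3j²(6 3 3; 0 2 -2) = Δ·Π!·Σ² = 3/1001  (sign +1)
combine: 4πI² = 637·100/3003·3/1001 = 100/1573
take √, sign +1: I = 0.07112638

0.071126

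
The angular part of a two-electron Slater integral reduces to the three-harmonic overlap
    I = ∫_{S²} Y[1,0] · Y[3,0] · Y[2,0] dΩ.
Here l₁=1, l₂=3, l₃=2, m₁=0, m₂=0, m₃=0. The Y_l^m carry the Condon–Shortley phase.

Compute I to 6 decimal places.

Rules hold: Σm=0, L=6 even, 2≤2≤4.
N = 3·7·5 = 105
Δ = 2!·0!·4!/7! = 1/105
Racah Σ t=1..1: t=1:−1/4 = -1/4
⇒ 3j(1 3 2; 0 0 0)² = 3/35, sgn -1
(m-triple is (0,0,0) — same symbol as above.)
4πI² = N·(3j₀)²·(3jₘ)² = 27/35
I = +1·√(0.771429/4π) = 0.24776670

0.247767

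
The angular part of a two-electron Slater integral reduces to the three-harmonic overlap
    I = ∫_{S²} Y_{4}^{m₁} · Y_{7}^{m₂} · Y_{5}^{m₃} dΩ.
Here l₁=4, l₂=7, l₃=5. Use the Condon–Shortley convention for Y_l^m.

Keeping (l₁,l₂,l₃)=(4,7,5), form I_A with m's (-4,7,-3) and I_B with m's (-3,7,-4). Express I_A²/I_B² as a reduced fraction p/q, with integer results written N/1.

4/9

l's match ⇒ only the (l;m) 3-j factors differ between A and B.
A: triangle coeff Δ(4,7,5) = 1/6126120; Σ_t [6,6]: t=6:+1/58060800 = 1/58060800; (3j)²=7/510 [(4 7 5; -4 7 -3)], sign=+1
B: triangle coeff Δ(4,7,5) = 1/6126120; Σ_t [6,6]: t=6:+1/29030400 = 1/29030400; (3j)²=21/680 [(4 7 5; -3 7 -4)], sign=-1
I_A²/I_B² = (7/510)/(21/680) = 4/9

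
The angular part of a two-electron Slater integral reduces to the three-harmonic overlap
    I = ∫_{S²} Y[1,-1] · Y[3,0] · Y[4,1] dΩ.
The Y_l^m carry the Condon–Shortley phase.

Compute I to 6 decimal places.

Checks pass: Σm=0; 8 even; l₃=4∈[2,4].
(2·1+1)(2·3+1)(2·4+1) = 189
Δ: 0! 2! 6! / 9! → 1/252
sum: t=0:+1/36 = 1/36
3j²(1 3 4; 0 0 0) = Δ·Π!·Σ² = 4/63  (sign +1)
sum: t=0:+1/72 = 1/72
3j²(1 3 4; -1 0 1) = Δ·Π!·Σ² = 5/126  (sign -1)
combine: 4πI² = 189·4/63·5/126 = 10/21
take √, sign -1: I = -0.19466390

-0.194664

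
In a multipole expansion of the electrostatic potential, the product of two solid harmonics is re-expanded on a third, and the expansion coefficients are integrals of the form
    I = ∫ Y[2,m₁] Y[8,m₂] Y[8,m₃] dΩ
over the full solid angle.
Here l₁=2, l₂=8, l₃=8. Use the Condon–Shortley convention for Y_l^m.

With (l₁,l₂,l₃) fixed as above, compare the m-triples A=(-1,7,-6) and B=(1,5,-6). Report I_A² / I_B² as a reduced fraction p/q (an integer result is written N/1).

Same 2,8,8: normalisation and zero-m 3j drop out of the ratio.
A: Δ: 2! 2! 14! / 19! → 1/348840; sum: t=1:−1/174356582400 t=2:+1/12454041600 = 1/13412044800; 3j²(2 8 8; -1 7 -6) = Δ·Π!·Σ² = 169/7752  (sign +1)
B: Δ: 2! 2! 14! / 19! → 1/348840; sum: t=0:+1/12454041600 t=1:−1/1916006400 = -1/2264371200; 3j²(2 8 8; 1 5 -6) = Δ·Π!·Σ² = 847/38760  (sign -1)
I_A²/I_B² = (169/7752)/(847/38760) = 845/847

845/847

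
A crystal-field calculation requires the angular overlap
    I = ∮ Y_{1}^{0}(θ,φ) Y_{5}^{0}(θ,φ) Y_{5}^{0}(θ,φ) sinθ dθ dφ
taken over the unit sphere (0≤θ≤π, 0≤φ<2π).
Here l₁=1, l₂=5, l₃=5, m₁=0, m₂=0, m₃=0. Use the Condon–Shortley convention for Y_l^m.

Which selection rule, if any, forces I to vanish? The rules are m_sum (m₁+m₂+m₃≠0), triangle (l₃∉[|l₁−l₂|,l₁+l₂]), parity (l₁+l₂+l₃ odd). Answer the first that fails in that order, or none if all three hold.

Σmᵢ = 0  ✓
l₃∈[|l₁−l₂|,l₁+l₂]=[4,6], have l₃=5  ✓
Σlᵢ = 11 ⇒ odd  ✗

parity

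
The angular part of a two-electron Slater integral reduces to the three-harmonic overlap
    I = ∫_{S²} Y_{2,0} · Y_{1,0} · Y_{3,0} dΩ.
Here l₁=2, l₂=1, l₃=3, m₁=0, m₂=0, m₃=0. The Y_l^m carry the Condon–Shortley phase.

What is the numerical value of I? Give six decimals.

Rules hold: Σm=0, L=6 even, 1≤3≤3.
N = 5·3·7 = 105
Δ = 0!·4!·2!/7! = 1/105
Racah Σ t=0..0: t=0:+1/4 = 1/4
⇒ 3j(2 1 3; 0 0 0)² = 3/35, sgn -1
(m-triple is (0,0,0) — same symbol as above.)
4πI² = N·(3j₀)²·(3jₘ)² = 27/35
I = +1·√(0.771429/4π) = 0.24776670

0.247767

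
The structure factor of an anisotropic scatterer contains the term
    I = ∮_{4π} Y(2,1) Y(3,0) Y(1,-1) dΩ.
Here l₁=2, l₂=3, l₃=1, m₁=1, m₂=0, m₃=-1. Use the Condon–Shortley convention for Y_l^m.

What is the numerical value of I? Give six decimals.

0.143048

Rules hold: Σm=0, L=6 even, 1≤1≤5.
N = 5·7·3 = 105
Δ = 4!·0!·2!/7! = 1/105
Racah Σ t=2..2: t=2:+1/4 = 1/4
⇒ 3j(2 3 1; 0 0 0)² = 3/35, sgn -1
Racah Σ t=1..1: t=1:−1/12 = -1/12
⇒ 3j(2 3 1; 1 0 -1)² = 1/35, sgn -1
4πI² = N·(3j₀)²·(3jₘ)² = 9/35
I = +1·√(0.257143/4π) = 0.14304817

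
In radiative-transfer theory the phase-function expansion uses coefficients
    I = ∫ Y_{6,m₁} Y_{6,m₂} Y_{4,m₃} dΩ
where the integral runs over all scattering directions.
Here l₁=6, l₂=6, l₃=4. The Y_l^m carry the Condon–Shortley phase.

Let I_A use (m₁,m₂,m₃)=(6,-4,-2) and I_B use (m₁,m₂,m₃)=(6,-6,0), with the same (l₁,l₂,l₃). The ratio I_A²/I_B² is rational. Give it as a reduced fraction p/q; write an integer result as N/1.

15/11

Shared (l₁,l₂,l₃)=(6,6,4): N and (l;000)² cancel in I_A²/I_B².
A: Δ = 8!·4!·4!/17! = 1/15315300; Racah Σ t=0..0: t=0:+1/3870720 = 1/3870720; ⇒ 3j(6 6 4; 6 -4 -2)² = 135/6188, sgn +1
B: Δ = 8!·4!·4!/17! = 1/15315300; Racah Σ t=0..0: t=0:+1/23224320 = 1/23224320; ⇒ 3j(6 6 4; 6 -6 0)² = 99/6188, sgn +1
I_A²/I_B² = (135/6188)/(99/6188) = 15/11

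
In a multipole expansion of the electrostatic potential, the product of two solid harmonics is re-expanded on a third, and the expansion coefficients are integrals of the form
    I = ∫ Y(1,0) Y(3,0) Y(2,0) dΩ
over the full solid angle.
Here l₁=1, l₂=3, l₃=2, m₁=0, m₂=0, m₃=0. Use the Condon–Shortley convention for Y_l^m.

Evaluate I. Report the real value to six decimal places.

m-sum 0 ✓  L=6 even ✓  2≤2≤4 ✓
Π(2lᵢ+1) = 3×7×5 = 105
triangle coeff Δ(1,3,2) = 1/105
Σ_t [1,1]: t=1:−1/4 = -1/4
(3j)²=3/35 [(1 3 2; 0 0 0)], sign=-1
(m-triple is (0,0,0) — same symbol as above.)
⇒ 4πI² = 27/35
I = (+1)√(27/35/(4π)) = 0.24776670

0.247767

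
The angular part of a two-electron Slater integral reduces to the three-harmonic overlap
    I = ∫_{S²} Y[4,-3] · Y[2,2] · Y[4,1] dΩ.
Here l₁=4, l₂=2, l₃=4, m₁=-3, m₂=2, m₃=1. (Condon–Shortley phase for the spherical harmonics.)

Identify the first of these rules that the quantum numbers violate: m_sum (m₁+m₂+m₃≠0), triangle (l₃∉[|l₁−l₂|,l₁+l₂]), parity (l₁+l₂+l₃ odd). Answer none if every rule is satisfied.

none

azimuthal sum: -3 + 2 + 1 = 0  ✓
2 ≤ 4 ≤ 6 (triangle on l)  ✓
L = 4 + 2 + 4 = 10 (even)  ✓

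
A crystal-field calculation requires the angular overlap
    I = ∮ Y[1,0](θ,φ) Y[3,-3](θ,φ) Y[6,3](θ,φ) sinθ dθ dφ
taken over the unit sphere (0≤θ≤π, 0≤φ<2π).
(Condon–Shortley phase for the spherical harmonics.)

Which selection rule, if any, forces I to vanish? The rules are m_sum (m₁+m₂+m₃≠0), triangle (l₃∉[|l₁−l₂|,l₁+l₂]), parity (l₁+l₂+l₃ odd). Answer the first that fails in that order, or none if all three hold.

Σmᵢ = 0  ✓
l₃∈[|l₁−l₂|,l₁+l₂]=[2,4], have l₃=6  ✗
Σlᵢ = 10 ⇒ even

triangle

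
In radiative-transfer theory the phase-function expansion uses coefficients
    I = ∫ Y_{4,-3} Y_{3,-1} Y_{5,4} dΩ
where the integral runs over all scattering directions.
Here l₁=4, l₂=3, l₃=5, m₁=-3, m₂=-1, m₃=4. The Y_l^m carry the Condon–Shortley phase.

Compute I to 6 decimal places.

Checks pass: Σm=0; 12 even; l₃=5∈[1,7].
(2·4+1)(2·3+1)(2·5+1) = 693
Δ: 2! 6! 4! / 13! → 1/180180
sum: t=0:+1/576 t=1:−1/144 t=2:+1/576 = -1/288
3j²(4 3 5; 0 0 0) = Δ·Π!·Σ² = 20/1001  (sign +1)
sum: t=1:−1/4320 t=2:+1/5760 = -1/17280
3j²(4 3 5; -3 -1 4) = Δ·Π!·Σ² = 7/4290  (sign +1)
combine: 4πI² = 693·20/1001·7/4290 = 42/1859
take √, sign +1: I = 0.04240138

0.042401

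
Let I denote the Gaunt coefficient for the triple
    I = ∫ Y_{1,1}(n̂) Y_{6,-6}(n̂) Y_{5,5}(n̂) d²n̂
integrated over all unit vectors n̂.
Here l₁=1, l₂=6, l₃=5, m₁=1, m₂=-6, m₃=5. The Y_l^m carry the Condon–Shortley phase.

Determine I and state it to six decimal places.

m-sum 0 ✓  L=12 even ✓  5≤5≤7 ✓
Π(2lᵢ+1) = 3×13×11 = 429
triangle coeff Δ(1,6,5) = 1/858
Σ_t [1,1]: t=1:−1/14400 = -1/14400
(3j)²=6/143 [(1 6 5; 0 0 0)], sign=+1
Σ_t [0,0]: t=0:+1/7257600 = 1/7257600
(3j)²=1/13 [(1 6 5; 1 -6 5)], sign=+1
⇒ 4πI² = 18/13
I = (+1)√(18/13/(4π)) = 0.33194004

0.331940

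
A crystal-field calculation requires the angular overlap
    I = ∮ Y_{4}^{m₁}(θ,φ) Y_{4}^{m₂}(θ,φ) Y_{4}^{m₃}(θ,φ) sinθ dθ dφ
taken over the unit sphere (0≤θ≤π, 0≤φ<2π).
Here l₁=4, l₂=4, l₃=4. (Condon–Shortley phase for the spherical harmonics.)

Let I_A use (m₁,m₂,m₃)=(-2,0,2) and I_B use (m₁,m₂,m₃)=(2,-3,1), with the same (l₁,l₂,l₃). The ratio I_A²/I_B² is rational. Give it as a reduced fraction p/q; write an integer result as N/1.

121/70

Shared (l₁,l₂,l₃)=(4,4,4): N and (l;000)² cancel in I_A²/I_B².
A: Δ = 4!·4!·4!/13! = 1/450450; Racah Σ t=2..4: t=2:+1/384 t=3:−1/216 t=4:+1/2304 = -11/6912; ⇒ 3j(4 4 4; -2 0 2)² = 11/1638, sgn -1
B: Δ = 4!·4!·4!/13! = 1/450450; Racah Σ t=0..1: t=0:+1/576 t=1:−1/864 = 1/1728; ⇒ 3j(4 4 4; 2 -3 1)² = 5/1287, sgn -1
I_A²/I_B² = (11/1638)/(5/1287) = 121/70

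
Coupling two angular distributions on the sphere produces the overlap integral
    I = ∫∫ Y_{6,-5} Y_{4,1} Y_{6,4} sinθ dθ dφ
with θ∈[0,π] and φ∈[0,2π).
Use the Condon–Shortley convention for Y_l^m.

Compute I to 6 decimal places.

0.047465

Rules hold: Σm=0, L=16 even, 2≤6≤10.
N = 13·9·13 = 1521
Δ = 4!·8!·4!/17! = 1/15315300
Racah Σ t=0..4: t=0:+1/829440 t=1:−1/25920 t=2:+1/9216 t=3:−1/25920 t=4:+1/829440 = 7/207360
⇒ 3j(6 4 6; 0 0 0)² = 28/2431, sgn +1
Racah Σ t=3..4: t=3:−1/967680 t=4:+1/725760 = 1/2903040
⇒ 3j(6 4 6; -5 1 4)² = 5/3094, sgn +1
4πI² = N·(3j₀)²·(3jₘ)² = 90/3179
I = +1·√(0.0283108/4π) = 0.04746473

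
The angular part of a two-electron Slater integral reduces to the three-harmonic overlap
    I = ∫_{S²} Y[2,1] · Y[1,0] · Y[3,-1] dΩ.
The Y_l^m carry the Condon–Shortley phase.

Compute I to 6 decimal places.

m-sum 0 ✓  L=6 even ✓  1≤3≤3 ✓
Π(2lᵢ+1) = 5×3×7 = 105
triangle coeff Δ(2,1,3) = 1/105
Σ_t [0,0]: t=0:+1/4 = 1/4
(3j)²=3/35 [(2 1 3; 0 0 0)], sign=-1
Σ_t [0,0]: t=0:+1/6 = 1/6
(3j)²=8/105 [(2 1 3; 1 0 -1)], sign=+1
⇒ 4πI² = 24/35
I = (-1)√(24/35/(4π)) = -0.23359668

-0.233597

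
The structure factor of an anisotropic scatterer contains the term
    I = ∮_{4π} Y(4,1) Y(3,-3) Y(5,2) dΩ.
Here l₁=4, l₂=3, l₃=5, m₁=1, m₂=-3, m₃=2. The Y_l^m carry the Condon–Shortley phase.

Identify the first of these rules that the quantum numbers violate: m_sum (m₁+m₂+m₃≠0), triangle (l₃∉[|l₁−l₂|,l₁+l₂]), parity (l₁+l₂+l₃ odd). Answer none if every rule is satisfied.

Σmᵢ = 0  ✓
l₃∈[|l₁−l₂|,l₁+l₂]=[1,7], have l₃=5  ✓
Σlᵢ = 12 ⇒ even  ✓

none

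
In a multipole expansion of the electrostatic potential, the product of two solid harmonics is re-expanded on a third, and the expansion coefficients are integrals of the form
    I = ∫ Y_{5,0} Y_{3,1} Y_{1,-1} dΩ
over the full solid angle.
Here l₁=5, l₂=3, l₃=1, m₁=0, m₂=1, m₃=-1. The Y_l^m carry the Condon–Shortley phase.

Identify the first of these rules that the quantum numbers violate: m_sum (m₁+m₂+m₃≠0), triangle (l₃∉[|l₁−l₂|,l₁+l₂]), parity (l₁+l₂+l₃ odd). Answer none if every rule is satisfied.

azimuthal sum: 0 + 1 − 1 = 0  ✓
2 ≤ 1 ≤ 8 (triangle on l)  ✗
L = 5 + 3 + 1 = 9 (odd)

triangle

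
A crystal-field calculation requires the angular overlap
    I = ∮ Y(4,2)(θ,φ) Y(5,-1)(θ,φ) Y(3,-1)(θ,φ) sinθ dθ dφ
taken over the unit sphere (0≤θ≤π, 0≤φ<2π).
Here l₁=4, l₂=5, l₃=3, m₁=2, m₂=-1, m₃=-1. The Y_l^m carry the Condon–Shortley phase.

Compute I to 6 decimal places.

0.106335

Rules hold: Σm=0, L=12 even, 1≤3≤9.
N = 9·11·7 = 693
Δ = 6!·2!·4!/13! = 1/180180
Racah Σ t=2..4: t=2:+1/576 t=3:−1/144 t=4:+1/576 = -1/288
⇒ 3j(4 5 3; 0 0 0)² = 20/1001, sgn +1
Racah Σ t=0..2: t=0:+1/34560 t=1:−1/720 t=2:+1/384 = 43/34560
⇒ 3j(4 5 3; 2 -1 -1)² = 1849/180180, sgn +1
4πI² = N·(3j₀)²·(3jₘ)² = 1849/13013
I = +1·√(0.142089/4π) = 0.10633465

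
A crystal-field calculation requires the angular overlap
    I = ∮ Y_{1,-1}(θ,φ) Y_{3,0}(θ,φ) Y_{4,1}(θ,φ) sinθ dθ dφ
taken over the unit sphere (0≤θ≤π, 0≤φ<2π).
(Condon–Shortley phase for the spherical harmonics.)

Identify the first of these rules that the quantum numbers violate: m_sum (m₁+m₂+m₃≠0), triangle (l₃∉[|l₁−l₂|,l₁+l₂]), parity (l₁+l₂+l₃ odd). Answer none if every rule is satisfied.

none

m₁+m₂+m₃ = -1 + 0 + 1 = 0  ✓
triangle: |1−3|=2 ≤ l₃=4 ≤ 1+3=4  ✓
parity: l₁+l₂+l₃ = 8 is even  ✓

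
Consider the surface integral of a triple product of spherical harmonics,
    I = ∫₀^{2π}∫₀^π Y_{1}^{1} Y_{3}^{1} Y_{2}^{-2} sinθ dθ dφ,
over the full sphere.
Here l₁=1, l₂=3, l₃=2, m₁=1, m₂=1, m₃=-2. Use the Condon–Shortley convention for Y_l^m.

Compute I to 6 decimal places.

Rules hold: Σm=0, L=6 even, 2≤2≤4.
N = 3·7·5 = 105
Δ = 2!·0!·4!/7! = 1/105
Racah Σ t=1..1: t=1:−1/4 = -1/4
⇒ 3j(1 3 2; 0 0 0)² = 3/35, sgn -1
Racah Σ t=0..0: t=0:+1/48 = 1/48
⇒ 3j(1 3 2; 1 1 -2)² = 1/105, sgn +1
4πI² = N·(3j₀)²·(3jₘ)² = 3/35
I = -1·√(0.0857143/4π) = -0.08258890

-0.082589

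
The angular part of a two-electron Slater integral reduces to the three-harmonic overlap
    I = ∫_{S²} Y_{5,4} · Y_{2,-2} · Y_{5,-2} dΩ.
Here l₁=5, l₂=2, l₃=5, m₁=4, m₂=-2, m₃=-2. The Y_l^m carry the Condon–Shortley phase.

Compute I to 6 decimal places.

Checks pass: Σm=0; 12 even; l₃=5∈[3,7].
(2·5+1)(2·2+1)(2·5+1) = 605
Δ: 2! 8! 2! / 13! → 1/38610
sum: t=0:+1/2880 t=1:−1/576 t=2:+1/2880 = -1/960
3j²(5 2 5; 0 0 0) = Δ·Π!·Σ² = 10/429  (sign +1)
sum: t=0:+1/20160 = 1/20160
3j²(5 2 5; 4 -2 -2) = Δ·Π!·Σ² = 12/715  (sign -1)
combine: 4πI² = 605·10/429·12/715 = 40/169
take √, sign -1: I = -0.13724032

-0.137240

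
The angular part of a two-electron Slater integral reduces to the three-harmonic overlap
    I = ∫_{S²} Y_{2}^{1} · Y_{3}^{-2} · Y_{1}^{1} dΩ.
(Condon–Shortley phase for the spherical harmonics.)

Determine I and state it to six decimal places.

Checks pass: Σm=0; 6 even; l₃=1∈[1,5].
(2·2+1)(2·3+1)(2·1+1) = 105
Δ: 4! 0! 2! / 7! → 1/105
sum: t=2:+1/4 = 1/4
3j²(2 3 1; 0 0 0) = Δ·Π!·Σ² = 3/35  (sign -1)
sum: t=1:−1/12 = -1/12
3j²(2 3 1; 1 -2 1) = Δ·Π!·Σ² = 2/21  (sign -1)
combine: 4πI² = 105·3/35·2/21 = 6/7
take √, sign +1: I = 0.26116903

0.261169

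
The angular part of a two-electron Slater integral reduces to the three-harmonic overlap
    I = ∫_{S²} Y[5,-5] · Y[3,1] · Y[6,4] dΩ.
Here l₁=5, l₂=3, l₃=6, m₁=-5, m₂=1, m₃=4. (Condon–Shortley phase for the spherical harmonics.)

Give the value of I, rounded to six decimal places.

-0.152880

m-sum 0 ✓  L=14 even ✓  2≤6≤8 ✓
Π(2lᵢ+1) = 11×7×13 = 1001
triangle coeff Δ(5,3,6) = 1/675675
Σ_t [0,2]: t=0:+1/8640 t=1:−1/2304 t=2:+1/8640 = -7/34560
(3j)²=7/429 [(5 3 6; 0 0 0)], sign=-1
Σ_t [2,2]: t=2:+1/322560 = 1/322560
(3j)²=18/1001 [(5 3 6; -5 1 4)], sign=+1
⇒ 4πI² = 42/143
I = (-1)√(42/143/(4π)) = -0.15288036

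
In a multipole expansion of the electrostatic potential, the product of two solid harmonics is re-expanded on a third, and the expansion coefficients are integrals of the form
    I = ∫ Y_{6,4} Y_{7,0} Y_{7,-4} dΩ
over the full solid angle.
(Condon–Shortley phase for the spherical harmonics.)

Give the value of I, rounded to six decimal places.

Checks pass: Σm=0; 20 even; l₃=7∈[1,13].
(2·6+1)(2·7+1)(2·7+1) = 2925
Δ: 6! 6! 8! / 21! → 1/2444321880
sum: t=0:+1/2612736000 t=1:−1/20736000 t=2:+1/1658880 t=3:−1/746496 t=4:+1/1658880 t=5:−1/20736000 t=6:+1/2612736000 = -1/4354560
3j²(6 7 7; 0 0 0) = Δ·Π!·Σ² = 1000/138567  (sign +1)
sum: t=0:+1/174182400 t=1:−1/20736000 t=2:+1/24883200 = -1/435456000
3j²(6 7 7; 4 0 -4) = Δ·Π!·Σ² = 2/20995  (sign +1)
combine: 4πI² = 2925·1000/138567·2/20995 = 30000/14919047
take √, sign +1: I = 0.01264984

0.012650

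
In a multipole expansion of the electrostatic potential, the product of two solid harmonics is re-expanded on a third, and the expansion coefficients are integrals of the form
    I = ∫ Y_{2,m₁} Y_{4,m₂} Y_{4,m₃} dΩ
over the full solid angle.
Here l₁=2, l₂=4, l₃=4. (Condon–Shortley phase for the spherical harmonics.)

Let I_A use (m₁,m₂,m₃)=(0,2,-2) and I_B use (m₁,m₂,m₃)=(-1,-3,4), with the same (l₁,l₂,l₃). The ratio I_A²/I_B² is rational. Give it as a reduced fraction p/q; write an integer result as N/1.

Shared (l₁,l₂,l₃)=(2,4,4): N and (l;000)² cancel in I_A²/I_B².
A: Δ = 2!·2!·6!/11! = 1/13860; Racah Σ t=0..2: t=0:+1/2880 t=1:−1/120 t=2:+1/192 = -1/360; ⇒ 3j(2 4 4; 0 2 -2)² = 16/3465, sgn -1
B: Δ = 2!·2!·6!/11! = 1/13860; Racah Σ t=1..1: t=1:−1/1440 = -1/1440; ⇒ 3j(2 4 4; -1 -3 4)² = 7/165, sgn -1
I_A²/I_B² = (16/3465)/(7/165) = 16/147

16/147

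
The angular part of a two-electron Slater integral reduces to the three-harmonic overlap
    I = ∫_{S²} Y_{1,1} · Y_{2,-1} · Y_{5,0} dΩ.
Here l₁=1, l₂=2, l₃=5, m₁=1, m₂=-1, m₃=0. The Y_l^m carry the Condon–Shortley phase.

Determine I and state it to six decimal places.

|1−2|≤5≤1+2 violated ⇒ I = 0

0.000000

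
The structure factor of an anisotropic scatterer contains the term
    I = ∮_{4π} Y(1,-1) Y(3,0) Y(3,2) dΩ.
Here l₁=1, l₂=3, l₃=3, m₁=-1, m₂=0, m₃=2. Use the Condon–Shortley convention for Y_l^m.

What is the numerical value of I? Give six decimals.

Σmᵢ = 1 ≠ 0, so the φ-integral vanishes; I = 0

0.000000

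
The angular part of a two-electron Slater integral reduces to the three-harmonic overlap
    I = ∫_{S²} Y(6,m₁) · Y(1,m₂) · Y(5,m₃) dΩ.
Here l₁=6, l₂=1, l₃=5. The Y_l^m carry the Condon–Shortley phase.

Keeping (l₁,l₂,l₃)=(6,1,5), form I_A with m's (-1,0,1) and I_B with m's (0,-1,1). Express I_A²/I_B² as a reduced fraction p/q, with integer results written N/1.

7/3

Shared (l₁,l₂,l₃)=(6,1,5): N and (l;000)² cancel in I_A²/I_B².
A: Δ = 2!·10!·0!/13! = 1/858; Racah Σ t=1..1: t=1:−1/17280 = -1/17280; ⇒ 3j(6 1 5; -1 0 1)² = 35/858, sgn -1
B: Δ = 2!·10!·0!/13! = 1/858; Racah Σ t=0..0: t=0:+1/34560 = 1/34560; ⇒ 3j(6 1 5; 0 -1 1)² = 5/286, sgn +1
I_A²/I_B² = (35/858)/(5/286) = 7/3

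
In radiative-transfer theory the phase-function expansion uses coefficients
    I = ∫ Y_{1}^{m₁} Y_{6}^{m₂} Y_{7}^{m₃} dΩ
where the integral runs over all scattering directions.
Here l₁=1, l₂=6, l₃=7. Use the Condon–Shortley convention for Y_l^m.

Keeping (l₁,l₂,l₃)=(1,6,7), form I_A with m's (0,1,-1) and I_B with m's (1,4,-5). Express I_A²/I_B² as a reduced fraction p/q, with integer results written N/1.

8/11

Same 1,6,7: normalisation and zero-m 3j drop out of the ratio.
A: Δ: 0! 2! 12! / 15! → 1/1365; sum: t=0:+1/604800 = 1/604800; 3j²(1 6 7; 0 1 -1) = Δ·Π!·Σ² = 16/455  (sign +1)
B: Δ: 0! 2! 12! / 15! → 1/1365; sum: t=0:+1/14515200 = 1/14515200; 3j²(1 6 7; 1 4 -5) = Δ·Π!·Σ² = 22/455  (sign +1)
I_A²/I_B² = (16/455)/(22/455) = 8/11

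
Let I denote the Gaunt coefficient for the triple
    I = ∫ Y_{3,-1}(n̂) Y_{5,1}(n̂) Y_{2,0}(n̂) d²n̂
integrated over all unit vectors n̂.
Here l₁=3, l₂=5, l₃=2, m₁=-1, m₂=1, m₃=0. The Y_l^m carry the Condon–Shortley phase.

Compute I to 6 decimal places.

Rules hold: Σm=0, L=10 even, 2≤2≤8.
N = 7·11·5 = 385
Δ = 6!·0!·4!/11! = 1/2310
Racah Σ t=3..3: t=3:−1/144 = -1/144
⇒ 3j(3 5 2; 0 0 0)² = 10/231, sgn -1
Racah Σ t=4..4: t=4:+1/192 = 1/192
⇒ 3j(3 5 2; -1 1 0)² = 3/77, sgn +1
4πI² = N·(3j₀)²·(3jₘ)² = 50/77
I = -1·√(0.649351/4π) = -0.22731846

-0.227318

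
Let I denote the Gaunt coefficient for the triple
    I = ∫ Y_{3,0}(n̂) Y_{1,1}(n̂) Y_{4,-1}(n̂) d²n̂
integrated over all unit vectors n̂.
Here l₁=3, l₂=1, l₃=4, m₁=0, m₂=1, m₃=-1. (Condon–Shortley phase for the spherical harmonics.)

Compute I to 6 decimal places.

-0.194664

m-sum 0 ✓  L=8 even ✓  2≤4≤4 ✓
Π(2lᵢ+1) = 7×3×9 = 189
triangle coeff Δ(3,1,4) = 1/252
Σ_t [0,0]: t=0:+1/36 = 1/36
(3j)²=4/63 [(3 1 4; 0 0 0)], sign=+1
Σ_t [0,0]: t=0:+1/72 = 1/72
(3j)²=5/126 [(3 1 4; 0 1 -1)], sign=-1
⇒ 4πI² = 10/21
I = (-1)√(10/21/(4π)) = -0.19466390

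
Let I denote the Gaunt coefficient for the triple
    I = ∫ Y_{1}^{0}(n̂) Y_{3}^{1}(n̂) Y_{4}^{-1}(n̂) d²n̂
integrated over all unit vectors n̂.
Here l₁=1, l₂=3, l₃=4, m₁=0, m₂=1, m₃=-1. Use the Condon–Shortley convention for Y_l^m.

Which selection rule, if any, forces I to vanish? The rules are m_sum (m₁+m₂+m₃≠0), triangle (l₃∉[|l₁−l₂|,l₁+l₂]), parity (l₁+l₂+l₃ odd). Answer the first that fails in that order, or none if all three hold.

Σmᵢ = 0  ✓
l₃∈[|l₁−l₂|,l₁+l₂]=[2,4], have l₃=4  ✓
Σlᵢ = 8 ⇒ even  ✓

none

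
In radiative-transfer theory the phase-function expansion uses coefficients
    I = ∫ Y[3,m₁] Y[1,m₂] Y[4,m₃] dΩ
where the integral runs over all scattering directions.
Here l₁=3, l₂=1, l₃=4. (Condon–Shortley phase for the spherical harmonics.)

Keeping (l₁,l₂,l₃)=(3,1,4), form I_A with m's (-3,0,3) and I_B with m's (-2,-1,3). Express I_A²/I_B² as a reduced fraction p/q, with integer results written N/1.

l's match ⇒ only the (l;m) 3-j factors differ between A and B.
A: triangle coeff Δ(3,1,4) = 1/252; Σ_t [0,0]: t=0:+1/720 = 1/720; (3j)²=1/36 [(3 1 4; -3 0 3)], sign=-1
B: triangle coeff Δ(3,1,4) = 1/252; Σ_t [0,0]: t=0:+1/240 = 1/240; (3j)²=1/12 [(3 1 4; -2 -1 3)], sign=-1
I_A²/I_B² = (1/36)/(1/12) = 1/3

1/3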